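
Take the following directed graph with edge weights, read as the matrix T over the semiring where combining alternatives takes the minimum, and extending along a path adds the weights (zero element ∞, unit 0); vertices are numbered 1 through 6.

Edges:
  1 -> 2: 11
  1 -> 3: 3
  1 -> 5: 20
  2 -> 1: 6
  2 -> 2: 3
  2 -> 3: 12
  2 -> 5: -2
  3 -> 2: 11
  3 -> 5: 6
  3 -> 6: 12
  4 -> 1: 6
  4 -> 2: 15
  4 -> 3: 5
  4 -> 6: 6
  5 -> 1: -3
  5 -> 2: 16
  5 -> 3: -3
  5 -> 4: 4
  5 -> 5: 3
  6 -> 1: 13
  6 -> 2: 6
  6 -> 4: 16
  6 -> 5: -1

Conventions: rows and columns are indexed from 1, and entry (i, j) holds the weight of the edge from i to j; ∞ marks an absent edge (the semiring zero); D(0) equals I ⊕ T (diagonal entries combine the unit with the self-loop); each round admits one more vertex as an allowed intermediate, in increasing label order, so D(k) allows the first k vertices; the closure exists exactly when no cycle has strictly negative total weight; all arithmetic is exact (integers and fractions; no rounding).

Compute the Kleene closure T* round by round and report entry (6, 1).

D(0):
  [0, 11, 3, ∞, 20, ∞]
  [6, 0, 12, ∞, -2, ∞]
  [∞, 11, 0, ∞, 6, 12]
  [6, 15, 5, 0, ∞, 6]
  [-3, 16, -3, 4, 0, ∞]
  [13, 6, ∞, 16, -1, 0]
D(1):
  [0, 11, 3, ∞, 20, ∞]
  [6, 0, 9, ∞, -2, ∞]
  [∞, 11, 0, ∞, 6, 12]
  [6, 15, 5, 0, 26, 6]
  [-3, 8, -3, 4, 0, ∞]
  [13, 6, 16, 16, -1, 0]
D(2):
  [0, 11, 3, ∞, 9, ∞]
  [6, 0, 9, ∞, -2, ∞]
  [17, 11, 0, ∞, 6, 12]
  [6, 15, 5, 0, 13, 6]
  [-3, 8, -3, 4, 0, ∞]
  [12, 6, 15, 16, -1, 0]
D(3):
  [0, 11, 3, ∞, 9, 15]
  [6, 0, 9, ∞, -2, 21]
  [17, 11, 0, ∞, 6, 12]
  [6, 15, 5, 0, 11, 6]
  [-3, 8, -3, 4, 0, 9]
  [12, 6, 15, 16, -1, 0]
D(4):
  [0, 11, 3, ∞, 9, 15]
  [6, 0, 9, ∞, -2, 21]
  [17, 11, 0, ∞, 6, 12]
  [6, 15, 5, 0, 11, 6]
  [-3, 8, -3, 4, 0, 9]
  [12, 6, 15, 16, -1, 0]
D(5):
  [0, 11, 3, 13, 9, 15]
  [-5, 0, -5, 2, -2, 7]
  [3, 11, 0, 10, 6, 12]
  [6, 15, 5, 0, 11, 6]
  [-3, 8, -3, 4, 0, 9]
  [-4, 6, -4, 3, -1, 0]
D(6):
  [0, 11, 3, 13, 9, 15]
  [-5, 0, -5, 2, -2, 7]
  [3, 11, 0, 10, 6, 12]
  [2, 12, 2, 0, 5, 6]
  [-3, 8, -3, 4, 0, 9]
  [-4, 6, -4, 3, -1, 0]
Answer: T*[6][1] = -4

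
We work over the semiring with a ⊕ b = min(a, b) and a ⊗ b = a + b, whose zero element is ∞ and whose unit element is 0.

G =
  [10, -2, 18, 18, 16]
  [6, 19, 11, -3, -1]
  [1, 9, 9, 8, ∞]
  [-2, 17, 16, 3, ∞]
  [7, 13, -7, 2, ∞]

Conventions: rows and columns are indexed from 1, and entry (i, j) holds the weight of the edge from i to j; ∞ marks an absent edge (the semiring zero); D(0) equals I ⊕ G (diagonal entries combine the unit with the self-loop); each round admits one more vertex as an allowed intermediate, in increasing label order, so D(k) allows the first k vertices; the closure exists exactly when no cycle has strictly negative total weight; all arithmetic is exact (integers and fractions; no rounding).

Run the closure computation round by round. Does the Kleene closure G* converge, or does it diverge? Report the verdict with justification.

D(0):
  [0, -2, 18, 18, 16]
  [6, 0, 11, -3, -1]
  [1, 9, 0, 8, ∞]
  [-2, 17, 16, 0, ∞]
  [7, 13, -7, 2, 0]
D(1):
  [0, -2, 18, 18, 16]
  [6, 0, 11, -3, -1]
  [1, -1, 0, 8, 17]
  [-2, -4, 16, 0, 14]
  [7, 5, -7, 2, 0]
Detection: at round 2, diagonal entry (4, 4) turns strictly negative.
Key observation: the cycle 4->1->2->4 has total weight (-2) + (-2) + (-3), which is strictly negative.
Answer: DIVERGES — negative cycle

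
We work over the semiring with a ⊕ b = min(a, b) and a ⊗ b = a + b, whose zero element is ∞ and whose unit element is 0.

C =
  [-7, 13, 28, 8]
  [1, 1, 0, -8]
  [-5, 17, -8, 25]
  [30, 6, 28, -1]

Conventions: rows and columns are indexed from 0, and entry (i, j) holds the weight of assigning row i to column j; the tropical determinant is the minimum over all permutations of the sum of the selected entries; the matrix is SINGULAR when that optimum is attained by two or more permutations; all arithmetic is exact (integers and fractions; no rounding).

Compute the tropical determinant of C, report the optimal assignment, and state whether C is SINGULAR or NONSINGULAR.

σ = (0, 1, 2, 3): (-7) + 1 + (-8) + (-1) = -15
σ = (0, 1, 3, 2): (-7) + 1 + 25 + 28 = 47
σ = (0, 2, 1, 3): (-7) + 0 + 17 + (-1) = 9
σ = (0, 2, 3, 1): (-7) + 0 + 25 + 6 = 24
σ = (0, 3, 1, 2): (-7) + (-8) + 17 + 28 = 30
σ = (0, 3, 2, 1): (-7) + (-8) + (-8) + 6 = -17
σ = (1, 0, 2, 3): 13 + 1 + (-8) + (-1) = 5
σ = (1, 0, 3, 2): 13 + 1 + 25 + 28 = 67
σ = (1, 2, 0, 3): 13 + 0 + (-5) + (-1) = 7
σ = (1, 2, 3, 0): 13 + 0 + 25 + 30 = 68
σ = (1, 3, 0, 2): 13 + (-8) + (-5) + 28 = 28
σ = (1, 3, 2, 0): 13 + (-8) + (-8) + 30 = 27
σ = (2, 0, 1, 3): 28 + 1 + 17 + (-1) = 45
σ = (2, 0, 3, 1): 28 + 1 + 25 + 6 = 60
σ = (2, 1, 0, 3): 28 + 1 + (-5) + (-1) = 23
σ = (2, 1, 3, 0): 28 + 1 + 25 + 30 = 84
σ = (2, 3, 0, 1): 28 + (-8) + (-5) + 6 = 21
σ = (2, 3, 1, 0): 28 + (-8) + 17 + 30 = 67
σ = (3, 0, 1, 2): 8 + 1 + 17 + 28 = 54
σ = (3, 0, 2, 1): 8 + 1 + (-8) + 6 = 7
σ = (3, 1, 0, 2): 8 + 1 + (-5) + 28 = 32
σ = (3, 1, 2, 0): 8 + 1 + (-8) + 30 = 31
σ = (3, 2, 0, 1): 8 + 0 + (-5) + 6 = 9
σ = (3, 2, 1, 0): 8 + 0 + 17 + 30 = 55
Optimal value attained by: σ = (0, 3, 2, 1).
Answer: det⊕(C) = -17; verdict: NONSINGULAR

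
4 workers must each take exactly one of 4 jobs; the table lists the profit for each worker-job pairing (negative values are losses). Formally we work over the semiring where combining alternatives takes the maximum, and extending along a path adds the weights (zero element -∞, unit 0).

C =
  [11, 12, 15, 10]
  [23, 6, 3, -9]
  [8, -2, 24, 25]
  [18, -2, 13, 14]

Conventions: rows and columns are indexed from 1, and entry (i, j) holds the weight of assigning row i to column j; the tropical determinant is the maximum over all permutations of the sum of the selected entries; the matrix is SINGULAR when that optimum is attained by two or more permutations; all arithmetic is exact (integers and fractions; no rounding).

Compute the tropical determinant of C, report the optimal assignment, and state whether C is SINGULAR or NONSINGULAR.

σ = (1, 2, 3, 4): 11 + 6 + 24 + 14 = 55
σ = (1, 2, 4, 3): 11 + 6 + 25 + 13 = 55
σ = (1, 3, 2, 4): 11 + 3 + (-2) + 14 = 26
σ = (1, 3, 4, 2): 11 + 3 + 25 + (-2) = 37
σ = (1, 4, 2, 3): 11 + (-9) + (-2) + 13 = 13
σ = (1, 4, 3, 2): 11 + (-9) + 24 + (-2) = 24
σ = (2, 1, 3, 4): 12 + 23 + 24 + 14 = 73
σ = (2, 1, 4, 3): 12 + 23 + 25 + 13 = 73
σ = (2, 3, 1, 4): 12 + 3 + 8 + 14 = 37
σ = (2, 3, 4, 1): 12 + 3 + 25 + 18 = 58
σ = (2, 4, 1, 3): 12 + (-9) + 8 + 13 = 24
σ = (2, 4, 3, 1): 12 + (-9) + 24 + 18 = 45
σ = (3, 1, 2, 4): 15 + 23 + (-2) + 14 = 50
σ = (3, 1, 4, 2): 15 + 23 + 25 + (-2) = 61
σ = (3, 2, 1, 4): 15 + 6 + 8 + 14 = 43
σ = (3, 2, 4, 1): 15 + 6 + 25 + 18 = 64
σ = (3, 4, 1, 2): 15 + (-9) + 8 + (-2) = 12
σ = (3, 4, 2, 1): 15 + (-9) + (-2) + 18 = 22
σ = (4, 1, 2, 3): 10 + 23 + (-2) + 13 = 44
σ = (4, 1, 3, 2): 10 + 23 + 24 + (-2) = 55
σ = (4, 2, 1, 3): 10 + 6 + 8 + 13 = 37
σ = (4, 2, 3, 1): 10 + 6 + 24 + 18 = 58
σ = (4, 3, 1, 2): 10 + 3 + 8 + (-2) = 19
σ = (4, 3, 2, 1): 10 + 3 + (-2) + 18 = 29
Optimal value attained by: σ = (2, 1, 3, 4).
Answer: det⊕(C) = 73; verdict: SINGULAR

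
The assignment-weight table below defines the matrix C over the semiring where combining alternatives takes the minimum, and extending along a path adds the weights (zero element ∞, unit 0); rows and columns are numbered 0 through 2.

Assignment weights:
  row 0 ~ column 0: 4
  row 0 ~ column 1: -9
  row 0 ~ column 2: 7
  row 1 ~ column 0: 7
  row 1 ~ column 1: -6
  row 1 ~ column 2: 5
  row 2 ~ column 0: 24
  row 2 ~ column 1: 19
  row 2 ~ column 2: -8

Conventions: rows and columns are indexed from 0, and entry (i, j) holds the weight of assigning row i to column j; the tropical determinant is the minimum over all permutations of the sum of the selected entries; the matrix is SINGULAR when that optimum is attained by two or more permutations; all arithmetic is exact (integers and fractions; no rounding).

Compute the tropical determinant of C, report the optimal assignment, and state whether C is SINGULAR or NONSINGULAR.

σ = (0, 1, 2): 4 + (-6) + (-8) = -10
σ = (0, 2, 1): 4 + 5 + 19 = 28
σ = (1, 0, 2): (-9) + 7 + (-8) = -10
σ = (1, 2, 0): (-9) + 5 + 24 = 20
σ = (2, 0, 1): 7 + 7 + 19 = 33
σ = (2, 1, 0): 7 + (-6) + 24 = 25
Optimal value attained by: σ = (0, 1, 2).
Answer: det⊕(C) = -10; verdict: SINGULAR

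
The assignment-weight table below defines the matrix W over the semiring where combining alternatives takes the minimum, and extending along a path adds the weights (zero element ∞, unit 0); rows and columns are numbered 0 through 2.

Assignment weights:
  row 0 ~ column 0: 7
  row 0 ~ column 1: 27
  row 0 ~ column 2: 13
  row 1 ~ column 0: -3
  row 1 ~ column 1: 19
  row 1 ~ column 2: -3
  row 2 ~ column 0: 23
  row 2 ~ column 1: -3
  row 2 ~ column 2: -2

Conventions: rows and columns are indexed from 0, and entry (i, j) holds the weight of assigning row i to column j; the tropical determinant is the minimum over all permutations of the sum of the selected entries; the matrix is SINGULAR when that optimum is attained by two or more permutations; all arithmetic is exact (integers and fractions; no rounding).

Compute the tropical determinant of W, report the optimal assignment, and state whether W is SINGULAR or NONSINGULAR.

σ = (0, 1, 2): 7 + 19 + (-2) = 24
σ = (0, 2, 1): 7 + (-3) + (-3) = 1
σ = (1, 0, 2): 27 + (-3) + (-2) = 22
σ = (1, 2, 0): 27 + (-3) + 23 = 47
σ = (2, 0, 1): 13 + (-3) + (-3) = 7
σ = (2, 1, 0): 13 + 19 + 23 = 55
Optimal value attained by: σ = (0, 2, 1).
Answer: det⊕(W) = 1; verdict: NONSINGULAR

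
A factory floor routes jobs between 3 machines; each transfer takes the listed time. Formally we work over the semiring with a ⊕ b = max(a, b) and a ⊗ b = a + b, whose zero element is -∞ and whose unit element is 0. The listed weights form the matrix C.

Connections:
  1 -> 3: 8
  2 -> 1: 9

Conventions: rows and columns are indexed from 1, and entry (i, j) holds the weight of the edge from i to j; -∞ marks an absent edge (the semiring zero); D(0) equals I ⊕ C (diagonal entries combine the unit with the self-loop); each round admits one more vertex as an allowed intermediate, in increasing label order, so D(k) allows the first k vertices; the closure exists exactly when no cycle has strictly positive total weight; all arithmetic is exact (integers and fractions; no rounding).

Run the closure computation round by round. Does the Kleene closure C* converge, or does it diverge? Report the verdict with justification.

D(0):
  [0, -∞, 8]
  [9, 0, -∞]
  [-∞, -∞, 0]
D(1):
  [0, -∞, 8]
  [9, 0, 17]
  [-∞, -∞, 0]
D(2):
  [0, -∞, 8]
  [9, 0, 17]
  [-∞, -∞, 0]
D(3):
  [0, -∞, 8]
  [9, 0, 17]
  [-∞, -∞, 0]
Key observation: every diagonal entry stays at the unit through all rounds, so no improving cycle exists.
Answer: CONVERGES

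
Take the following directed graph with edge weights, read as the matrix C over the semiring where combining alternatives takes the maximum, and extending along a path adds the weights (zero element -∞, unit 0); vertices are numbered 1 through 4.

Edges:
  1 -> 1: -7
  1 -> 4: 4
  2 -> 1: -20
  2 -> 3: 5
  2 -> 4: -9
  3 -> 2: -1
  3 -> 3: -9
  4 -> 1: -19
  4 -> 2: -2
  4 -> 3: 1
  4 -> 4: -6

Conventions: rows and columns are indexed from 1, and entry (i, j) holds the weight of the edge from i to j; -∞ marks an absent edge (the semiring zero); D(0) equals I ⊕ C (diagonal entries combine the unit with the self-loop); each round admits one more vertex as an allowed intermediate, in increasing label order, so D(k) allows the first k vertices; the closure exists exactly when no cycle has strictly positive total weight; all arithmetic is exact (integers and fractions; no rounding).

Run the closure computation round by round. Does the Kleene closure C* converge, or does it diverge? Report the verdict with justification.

D(0):
  [0, -∞, -∞, 4]
  [-20, 0, 5, -9]
  [-∞, -1, 0, -∞]
  [-19, -2, 1, 0]
D(1):
  [0, -∞, -∞, 4]
  [-20, 0, 5, -9]
  [-∞, -1, 0, -∞]
  [-19, -2, 1, 0]
Detection: at round 2, diagonal entry (3, 3) turns strictly positive.
Key observation: the cycle 3->2->3 has total weight (-1) + 5, which is strictly positive.
Answer: DIVERGES — positive cycle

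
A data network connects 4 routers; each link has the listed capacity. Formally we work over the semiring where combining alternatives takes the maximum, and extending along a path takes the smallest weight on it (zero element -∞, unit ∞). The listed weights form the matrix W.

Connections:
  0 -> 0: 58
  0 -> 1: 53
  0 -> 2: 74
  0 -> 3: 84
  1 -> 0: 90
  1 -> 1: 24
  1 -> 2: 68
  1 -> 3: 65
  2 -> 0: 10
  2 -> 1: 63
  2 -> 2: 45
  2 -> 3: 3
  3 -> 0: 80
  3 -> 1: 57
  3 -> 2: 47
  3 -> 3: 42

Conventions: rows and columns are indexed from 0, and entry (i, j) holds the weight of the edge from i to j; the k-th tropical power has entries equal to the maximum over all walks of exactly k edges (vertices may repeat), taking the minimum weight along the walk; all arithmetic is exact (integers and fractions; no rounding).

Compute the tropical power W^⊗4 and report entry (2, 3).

W^⊗2:
  [80, 63, 58, 58]
  [65, 63, 74, 84]
  [63, 45, 63, 63]
  [58, 53, 74, 80]
W^⊗3:
  [63, 58, 74, 80]
  [80, 63, 65, 65]
  [63, 63, 63, 63]
  [80, 63, 58, 58]
W^⊗4:
  [80, 63, 63, 63]
  [65, 63, 74, 80]
  [63, 63, 63, 63]
  [63, 58, 74, 80]
Key observation: the optimum is the walk 2->1->3->0->3, with weight 63 min 65 min 80 min 84 = 63.
Optimal value attained by: walk 2->1->3->0->3.
Answer: (W^⊗4)[2][3] = 63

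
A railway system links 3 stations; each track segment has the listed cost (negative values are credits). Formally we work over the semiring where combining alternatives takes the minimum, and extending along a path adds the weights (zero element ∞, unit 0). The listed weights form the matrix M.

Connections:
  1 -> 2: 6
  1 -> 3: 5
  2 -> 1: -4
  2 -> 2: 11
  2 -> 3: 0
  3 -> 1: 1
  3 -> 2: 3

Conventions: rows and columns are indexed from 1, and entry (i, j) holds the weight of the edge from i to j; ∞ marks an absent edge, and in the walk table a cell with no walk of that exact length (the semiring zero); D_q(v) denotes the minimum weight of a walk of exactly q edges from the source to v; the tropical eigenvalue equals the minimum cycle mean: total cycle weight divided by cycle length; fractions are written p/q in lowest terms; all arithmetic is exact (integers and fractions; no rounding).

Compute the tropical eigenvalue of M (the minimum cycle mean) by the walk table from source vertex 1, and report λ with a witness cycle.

q=0: [0, ∞, ∞]
q=1: [∞, 6, 5]
q=2: [2, 8, 6]
q=3: [4, 8, 7]
Optimal cycle mean attained by: cycle 1->2->1, total 6 + (-4), length 2.
Answer: λ = 1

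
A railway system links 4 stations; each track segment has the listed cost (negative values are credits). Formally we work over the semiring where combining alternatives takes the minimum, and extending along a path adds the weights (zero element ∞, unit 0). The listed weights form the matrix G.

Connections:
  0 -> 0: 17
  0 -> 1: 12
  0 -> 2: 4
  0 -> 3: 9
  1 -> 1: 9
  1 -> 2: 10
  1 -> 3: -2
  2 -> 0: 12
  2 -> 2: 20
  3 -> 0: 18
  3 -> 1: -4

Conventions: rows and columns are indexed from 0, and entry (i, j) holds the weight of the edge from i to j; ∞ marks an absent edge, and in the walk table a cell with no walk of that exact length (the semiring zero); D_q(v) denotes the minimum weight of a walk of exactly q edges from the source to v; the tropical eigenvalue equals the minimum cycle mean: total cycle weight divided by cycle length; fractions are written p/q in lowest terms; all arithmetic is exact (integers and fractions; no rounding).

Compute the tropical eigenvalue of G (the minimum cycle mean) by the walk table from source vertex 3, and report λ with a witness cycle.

q=0: [∞, ∞, ∞, 0]
q=1: [18, -4, ∞, ∞]
q=2: [35, 5, 6, -6]
q=3: [12, -10, 15, 3]
q=4: [21, -1, 0, -12]
Optimal cycle mean attained by: cycle 1->3->1, total (-2) + (-4), length 2.
Answer: λ = -3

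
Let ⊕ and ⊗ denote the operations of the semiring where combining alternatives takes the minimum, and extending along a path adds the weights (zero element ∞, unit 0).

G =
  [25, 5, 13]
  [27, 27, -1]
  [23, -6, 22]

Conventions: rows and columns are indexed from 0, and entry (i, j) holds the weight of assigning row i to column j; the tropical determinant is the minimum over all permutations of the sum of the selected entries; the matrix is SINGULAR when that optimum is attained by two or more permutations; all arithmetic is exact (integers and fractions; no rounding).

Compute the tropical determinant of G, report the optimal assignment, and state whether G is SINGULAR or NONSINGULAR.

σ = (0, 1, 2): 25 + 27 + 22 = 74
σ = (0, 2, 1): 25 + (-1) + (-6) = 18
σ = (1, 0, 2): 5 + 27 + 22 = 54
σ = (1, 2, 0): 5 + (-1) + 23 = 27
σ = (2, 0, 1): 13 + 27 + (-6) = 34
σ = (2, 1, 0): 13 + 27 + 23 = 63
Optimal value attained by: σ = (0, 2, 1).
Answer: det⊕(G) = 18; verdict: NONSINGULAR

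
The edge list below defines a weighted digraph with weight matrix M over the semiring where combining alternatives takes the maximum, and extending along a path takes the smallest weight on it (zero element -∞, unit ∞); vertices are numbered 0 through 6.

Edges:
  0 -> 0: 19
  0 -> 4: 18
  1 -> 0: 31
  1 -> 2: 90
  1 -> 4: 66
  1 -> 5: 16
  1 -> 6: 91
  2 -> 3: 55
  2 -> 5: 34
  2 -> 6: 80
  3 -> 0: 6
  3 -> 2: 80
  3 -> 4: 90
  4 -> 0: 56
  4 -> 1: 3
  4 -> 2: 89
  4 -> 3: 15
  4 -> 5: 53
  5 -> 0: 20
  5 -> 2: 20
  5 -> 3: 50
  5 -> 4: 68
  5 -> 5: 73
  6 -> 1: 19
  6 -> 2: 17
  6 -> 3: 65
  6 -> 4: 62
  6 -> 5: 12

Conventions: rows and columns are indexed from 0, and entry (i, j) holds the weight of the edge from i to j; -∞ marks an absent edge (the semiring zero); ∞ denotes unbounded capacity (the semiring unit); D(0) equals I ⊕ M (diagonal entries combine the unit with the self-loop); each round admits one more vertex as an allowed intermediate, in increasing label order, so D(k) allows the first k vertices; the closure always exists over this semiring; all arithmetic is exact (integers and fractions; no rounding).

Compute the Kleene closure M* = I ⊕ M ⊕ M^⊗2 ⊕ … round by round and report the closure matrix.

D(0):
  [∞, -∞, -∞, -∞, 18, -∞, -∞]
  [31, ∞, 90, -∞, 66, 16, 91]
  [-∞, -∞, ∞, 55, -∞, 34, 80]
  [6, -∞, 80, ∞, 90, -∞, -∞]
  [56, 3, 89, 15, ∞, 53, -∞]
  [20, -∞, 20, 50, 68, ∞, -∞]
  [-∞, 19, 17, 65, 62, 12, ∞]
D(1):
  [∞, -∞, -∞, -∞, 18, -∞, -∞]
  [31, ∞, 90, -∞, 66, 16, 91]
  [-∞, -∞, ∞, 55, -∞, 34, 80]
  [6, -∞, 80, ∞, 90, -∞, -∞]
  [56, 3, 89, 15, ∞, 53, -∞]
  [20, -∞, 20, 50, 68, ∞, -∞]
  [-∞, 19, 17, 65, 62, 12, ∞]
D(2):
  [∞, -∞, -∞, -∞, 18, -∞, -∞]
  [31, ∞, 90, -∞, 66, 16, 91]
  [-∞, -∞, ∞, 55, -∞, 34, 80]
  [6, -∞, 80, ∞, 90, -∞, -∞]
  [56, 3, 89, 15, ∞, 53, 3]
  [20, -∞, 20, 50, 68, ∞, -∞]
  [19, 19, 19, 65, 62, 16, ∞]
D(3):
  [∞, -∞, -∞, -∞, 18, -∞, -∞]
  [31, ∞, 90, 55, 66, 34, 91]
  [-∞, -∞, ∞, 55, -∞, 34, 80]
  [6, -∞, 80, ∞, 90, 34, 80]
  [56, 3, 89, 55, ∞, 53, 80]
  [20, -∞, 20, 50, 68, ∞, 20]
  [19, 19, 19, 65, 62, 19, ∞]
D(4):
  [∞, -∞, -∞, -∞, 18, -∞, -∞]
  [31, ∞, 90, 55, 66, 34, 91]
  [6, -∞, ∞, 55, 55, 34, 80]
  [6, -∞, 80, ∞, 90, 34, 80]
  [56, 3, 89, 55, ∞, 53, 80]
  [20, -∞, 50, 50, 68, ∞, 50]
  [19, 19, 65, 65, 65, 34, ∞]
D(5):
  [∞, 3, 18, 18, 18, 18, 18]
  [56, ∞, 90, 55, 66, 53, 91]
  [55, 3, ∞, 55, 55, 53, 80]
  [56, 3, 89, ∞, 90, 53, 80]
  [56, 3, 89, 55, ∞, 53, 80]
  [56, 3, 68, 55, 68, ∞, 68]
  [56, 19, 65, 65, 65, 53, ∞]
D(6):
  [∞, 3, 18, 18, 18, 18, 18]
  [56, ∞, 90, 55, 66, 53, 91]
  [55, 3, ∞, 55, 55, 53, 80]
  [56, 3, 89, ∞, 90, 53, 80]
  [56, 3, 89, 55, ∞, 53, 80]
  [56, 3, 68, 55, 68, ∞, 68]
  [56, 19, 65, 65, 65, 53, ∞]
D(7):
  [∞, 18, 18, 18, 18, 18, 18]
  [56, ∞, 90, 65, 66, 53, 91]
  [56, 19, ∞, 65, 65, 53, 80]
  [56, 19, 89, ∞, 90, 53, 80]
  [56, 19, 89, 65, ∞, 53, 80]
  [56, 19, 68, 65, 68, ∞, 68]
  [56, 19, 65, 65, 65, 53, ∞]
Answer: M* = [[∞, 18, 18, 18, 18, 18, 18], [56, ∞, 90, 65, 66, 53, 91], [56, 19, ∞, 65, 65, 53, 80], [56, 19, 89, ∞, 90, 53, 80], [56, 19, 89, 65, ∞, 53, 80], [56, 19, 68, 65, 68, ∞, 68], [56, 19, 65, 65, 65, 53, ∞]]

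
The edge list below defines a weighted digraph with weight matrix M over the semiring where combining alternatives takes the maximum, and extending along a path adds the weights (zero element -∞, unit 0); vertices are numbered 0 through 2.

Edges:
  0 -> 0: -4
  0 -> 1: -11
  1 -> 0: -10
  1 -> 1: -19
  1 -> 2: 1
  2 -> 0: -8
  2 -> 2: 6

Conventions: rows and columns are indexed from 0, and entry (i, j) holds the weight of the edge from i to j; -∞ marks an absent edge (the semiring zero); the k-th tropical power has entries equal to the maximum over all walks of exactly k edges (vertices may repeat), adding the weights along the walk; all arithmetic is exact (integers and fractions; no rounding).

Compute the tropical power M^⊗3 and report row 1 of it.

M^⊗2:
  [-8, -15, -10]
  [-7, -21, 7]
  [-2, -19, 12]
M^⊗3:
  [-12, -19, -4]
  [-1, -18, 13]
  [4, -13, 18]
Answer: row 1 of M^⊗3 = [-1, -18, 13]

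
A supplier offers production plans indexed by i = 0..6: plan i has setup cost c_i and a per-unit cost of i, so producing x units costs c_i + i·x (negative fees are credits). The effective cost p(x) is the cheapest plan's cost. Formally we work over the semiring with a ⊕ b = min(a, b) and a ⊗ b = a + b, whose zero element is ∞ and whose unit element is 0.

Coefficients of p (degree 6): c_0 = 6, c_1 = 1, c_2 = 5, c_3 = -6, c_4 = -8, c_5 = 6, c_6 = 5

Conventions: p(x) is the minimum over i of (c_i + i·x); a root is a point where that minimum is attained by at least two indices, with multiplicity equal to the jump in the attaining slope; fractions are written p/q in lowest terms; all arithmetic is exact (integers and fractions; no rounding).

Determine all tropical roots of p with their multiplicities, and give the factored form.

hull edge (i=0, c=6) to (i=1, c=1): slope -5, span 1
hull edge (i=1, c=1) to (i=3, c=-6): slope -7/2, span 2
hull edge (i=3, c=-6) to (i=4, c=-8): slope -2, span 1
hull edge (i=4, c=-8) to (i=6, c=5): slope 13/2, span 2
Factored form: p(x) = 5 ⊗ (x ⊕ (-13/2)) ⊗ (x ⊕ (-13/2)) ⊗ (x ⊕ 2) ⊗ (x ⊕ 7/2) ⊗ (x ⊕ 7/2) ⊗ (x ⊕ 5)
Answer: roots = -13/2 (mult 2), 2 (mult 1), 7/2 (mult 2), 5 (mult 1)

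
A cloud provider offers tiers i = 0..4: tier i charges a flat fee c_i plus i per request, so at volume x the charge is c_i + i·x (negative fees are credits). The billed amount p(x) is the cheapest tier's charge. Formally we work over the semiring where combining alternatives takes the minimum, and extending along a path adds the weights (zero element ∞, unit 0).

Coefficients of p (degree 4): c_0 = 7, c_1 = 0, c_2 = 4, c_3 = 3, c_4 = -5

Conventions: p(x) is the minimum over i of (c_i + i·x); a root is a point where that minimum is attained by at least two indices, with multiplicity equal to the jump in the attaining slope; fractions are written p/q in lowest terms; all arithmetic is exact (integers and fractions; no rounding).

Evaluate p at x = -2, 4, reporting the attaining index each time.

p(-2) = min(7+0·(-2)=7, 0+1·(-2)=-2, 4+2·(-2)=0, 3+3·(-2)=-3, -5+4·(-2)=-13) = -13 (attained by i=4)
p(4) = min(7+0·4=7, 0+1·4=4, 4+2·4=12, 3+3·4=15, -5+4·4=11) = 4 (attained by i=1)
Answer: p(-2) = -13; p(4) = 4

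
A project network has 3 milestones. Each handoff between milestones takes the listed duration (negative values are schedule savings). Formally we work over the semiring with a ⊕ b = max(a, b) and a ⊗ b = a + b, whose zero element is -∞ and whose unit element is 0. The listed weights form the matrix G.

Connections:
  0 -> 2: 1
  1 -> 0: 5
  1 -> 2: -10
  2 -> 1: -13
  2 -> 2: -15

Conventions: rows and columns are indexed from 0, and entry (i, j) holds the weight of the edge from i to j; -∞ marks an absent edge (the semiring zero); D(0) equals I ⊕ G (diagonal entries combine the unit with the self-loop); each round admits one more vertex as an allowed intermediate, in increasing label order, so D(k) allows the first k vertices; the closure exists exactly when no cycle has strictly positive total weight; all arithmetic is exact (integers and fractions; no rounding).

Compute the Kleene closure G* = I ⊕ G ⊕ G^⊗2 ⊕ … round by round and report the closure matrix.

D(0):
  [0, -∞, 1]
  [5, 0, -10]
  [-∞, -13, 0]
D(1):
  [0, -∞, 1]
  [5, 0, 6]
  [-∞, -13, 0]
D(2):
  [0, -∞, 1]
  [5, 0, 6]
  [-8, -13, 0]
D(3):
  [0, -12, 1]
  [5, 0, 6]
  [-8, -13, 0]
Answer: G* = [[0, -12, 1], [5, 0, 6], [-8, -13, 0]]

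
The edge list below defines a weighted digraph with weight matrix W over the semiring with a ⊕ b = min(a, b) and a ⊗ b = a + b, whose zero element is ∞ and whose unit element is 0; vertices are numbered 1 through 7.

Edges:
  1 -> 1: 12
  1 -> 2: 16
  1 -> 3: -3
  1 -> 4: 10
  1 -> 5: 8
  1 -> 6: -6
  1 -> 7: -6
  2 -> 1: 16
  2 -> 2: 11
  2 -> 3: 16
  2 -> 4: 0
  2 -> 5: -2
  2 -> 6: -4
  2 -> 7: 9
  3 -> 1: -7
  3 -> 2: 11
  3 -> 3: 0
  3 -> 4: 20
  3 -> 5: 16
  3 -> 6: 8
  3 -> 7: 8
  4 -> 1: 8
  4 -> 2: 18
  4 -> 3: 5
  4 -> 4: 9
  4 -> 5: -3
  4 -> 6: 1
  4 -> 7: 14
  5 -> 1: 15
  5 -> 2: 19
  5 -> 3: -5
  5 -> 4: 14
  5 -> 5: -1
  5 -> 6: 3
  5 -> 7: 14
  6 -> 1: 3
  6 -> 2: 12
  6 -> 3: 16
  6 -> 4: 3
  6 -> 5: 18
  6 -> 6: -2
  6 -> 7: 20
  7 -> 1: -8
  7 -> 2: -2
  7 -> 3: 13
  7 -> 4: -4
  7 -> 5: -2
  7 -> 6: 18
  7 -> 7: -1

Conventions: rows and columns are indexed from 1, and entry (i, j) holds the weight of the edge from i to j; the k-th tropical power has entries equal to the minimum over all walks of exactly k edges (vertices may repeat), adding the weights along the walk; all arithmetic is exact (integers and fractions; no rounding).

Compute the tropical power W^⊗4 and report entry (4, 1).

W^⊗2:
  [-14, -8, -3, -10, -8, -8, -7]
  [-1, 7, -7, -1, -3, -6, 8]
  [-7, 6, -10, 3, 1, -13, -13]
  [-2, 12, -8, 4, -4, -1, 2]
  [-12, 6, -6, 6, -2, 1, 3]
  [1, 10, 0, 1, 0, -4, -3]
  [-9, -3, -11, -5, -7, -14, -14]
W^⊗3:
  [-15, -9, -17, -11, -13, -20, -20]
  [-14, 4, -8, -3, -4, -8, -7]
  [-21, -15, -10, -17, -15, -15, -14]
  [-15, 0, -9, -2, -5, -8, -8]
  [-13, 1, -15, -2, -4, -18, -18]
  [-11, -5, -5, -7, -5, -6, -5]
  [-22, -16, -12, -18, -16, -16, -15]
W^⊗4:
  [-28, -22, -18, -24, -22, -22, -21]
  [-15, -9, -17, -11, -9, -20, -20]
  [-22, -16, -24, -18, -20, -27, -27]
  [-16, -10, -18, -12, -10, -21, -21]
  [-26, -20, -16, -22, -20, -20, -19]
  [-13, -7, -14, -9, -10, -17, -17]
  [-23, -17, -25, -19, -21, -28, -28]
Key observation: the optimum is the walk 4->3->1->7->1, with weight 5 + (-7) + (-6) + (-8) = -16.
Optimal value attained by: walk 4->3->1->7->1.
Answer: (W^⊗4)[4][1] = -16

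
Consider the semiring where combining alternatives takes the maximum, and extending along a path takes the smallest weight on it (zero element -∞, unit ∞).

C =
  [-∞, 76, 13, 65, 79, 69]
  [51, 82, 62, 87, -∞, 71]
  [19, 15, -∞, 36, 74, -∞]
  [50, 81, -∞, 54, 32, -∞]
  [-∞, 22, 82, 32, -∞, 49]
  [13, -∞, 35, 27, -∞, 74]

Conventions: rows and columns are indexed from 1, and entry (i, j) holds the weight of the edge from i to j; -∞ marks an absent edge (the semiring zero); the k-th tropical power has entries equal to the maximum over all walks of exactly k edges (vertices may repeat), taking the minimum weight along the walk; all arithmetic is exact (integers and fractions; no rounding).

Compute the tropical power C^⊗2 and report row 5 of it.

C^⊗2:
  [51, 76, 79, 76, 32, 71]
  [51, 82, 62, 82, 62, 71]
  [36, 36, 74, 36, 32, 49]
  [51, 81, 62, 81, 50, 71]
  [32, 32, 35, 36, 74, 49]
  [27, 27, 35, 35, 35, 74]
Answer: row 5 of C^⊗2 = [32, 32, 35, 36, 74, 49]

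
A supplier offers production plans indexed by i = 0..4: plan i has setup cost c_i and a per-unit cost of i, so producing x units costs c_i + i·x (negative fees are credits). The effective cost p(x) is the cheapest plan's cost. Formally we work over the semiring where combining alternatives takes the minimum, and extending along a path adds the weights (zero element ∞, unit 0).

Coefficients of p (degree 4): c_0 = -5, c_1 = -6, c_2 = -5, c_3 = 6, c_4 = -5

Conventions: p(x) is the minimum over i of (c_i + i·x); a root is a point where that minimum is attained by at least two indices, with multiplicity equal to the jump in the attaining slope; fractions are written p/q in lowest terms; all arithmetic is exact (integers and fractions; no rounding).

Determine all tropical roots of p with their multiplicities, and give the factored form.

hull edge (i=0, c=-5) to (i=1, c=-6): slope -1, span 1
hull edge (i=1, c=-6) to (i=4, c=-5): slope 1/3, span 3
Factored form: p(x) = -5 ⊗ (x ⊕ (-1/3)) ⊗ (x ⊕ (-1/3)) ⊗ (x ⊕ (-1/3)) ⊗ (x ⊕ 1)
Answer: roots = -1/3 (mult 3), 1 (mult 1)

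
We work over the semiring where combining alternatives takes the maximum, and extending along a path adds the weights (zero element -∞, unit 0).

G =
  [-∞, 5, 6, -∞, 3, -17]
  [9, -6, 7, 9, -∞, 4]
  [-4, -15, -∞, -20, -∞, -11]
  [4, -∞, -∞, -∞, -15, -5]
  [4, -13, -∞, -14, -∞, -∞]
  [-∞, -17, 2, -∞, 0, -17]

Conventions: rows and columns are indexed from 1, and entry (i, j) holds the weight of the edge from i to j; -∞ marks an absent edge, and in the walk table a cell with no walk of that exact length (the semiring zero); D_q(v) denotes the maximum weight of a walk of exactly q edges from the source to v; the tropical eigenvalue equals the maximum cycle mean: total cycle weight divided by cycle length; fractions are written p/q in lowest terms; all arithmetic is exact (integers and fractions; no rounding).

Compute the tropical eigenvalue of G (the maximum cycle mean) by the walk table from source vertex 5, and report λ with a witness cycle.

q=0: [-∞, -∞, -∞, -∞, 0, -∞]
q=1: [4, -13, -∞, -14, -∞, -∞]
q=2: [-4, 9, 10, -4, 7, -9]
q=3: [18, 3, 16, 18, -1, 13]
q=4: [22, 23, 24, 12, 21, 13]
q=5: [32, 27, 30, 32, 25, 27]
q=6: [36, 37, 38, 36, 35, 31]
Optimal cycle mean attained by: cycle 1->2->1, total 5 + 9, length 2.
Answer: λ = 7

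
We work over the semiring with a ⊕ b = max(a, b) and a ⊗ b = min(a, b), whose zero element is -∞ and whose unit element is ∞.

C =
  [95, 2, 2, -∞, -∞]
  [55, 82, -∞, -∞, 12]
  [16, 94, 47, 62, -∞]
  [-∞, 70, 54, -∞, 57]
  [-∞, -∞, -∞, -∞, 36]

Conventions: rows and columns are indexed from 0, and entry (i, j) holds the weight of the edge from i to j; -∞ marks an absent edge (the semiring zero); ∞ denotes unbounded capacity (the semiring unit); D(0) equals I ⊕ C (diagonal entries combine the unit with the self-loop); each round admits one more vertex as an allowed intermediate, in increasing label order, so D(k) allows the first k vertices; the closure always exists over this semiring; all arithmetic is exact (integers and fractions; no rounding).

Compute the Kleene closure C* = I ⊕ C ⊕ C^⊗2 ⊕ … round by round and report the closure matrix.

D(0):
  [∞, 2, 2, -∞, -∞]
  [55, ∞, -∞, -∞, 12]
  [16, 94, ∞, 62, -∞]
  [-∞, 70, 54, ∞, 57]
  [-∞, -∞, -∞, -∞, ∞]
D(1):
  [∞, 2, 2, -∞, -∞]
  [55, ∞, 2, -∞, 12]
  [16, 94, ∞, 62, -∞]
  [-∞, 70, 54, ∞, 57]
  [-∞, -∞, -∞, -∞, ∞]
D(2):
  [∞, 2, 2, -∞, 2]
  [55, ∞, 2, -∞, 12]
  [55, 94, ∞, 62, 12]
  [55, 70, 54, ∞, 57]
  [-∞, -∞, -∞, -∞, ∞]
D(3):
  [∞, 2, 2, 2, 2]
  [55, ∞, 2, 2, 12]
  [55, 94, ∞, 62, 12]
  [55, 70, 54, ∞, 57]
  [-∞, -∞, -∞, -∞, ∞]
D(4):
  [∞, 2, 2, 2, 2]
  [55, ∞, 2, 2, 12]
  [55, 94, ∞, 62, 57]
  [55, 70, 54, ∞, 57]
  [-∞, -∞, -∞, -∞, ∞]
D(5):
  [∞, 2, 2, 2, 2]
  [55, ∞, 2, 2, 12]
  [55, 94, ∞, 62, 57]
  [55, 70, 54, ∞, 57]
  [-∞, -∞, -∞, -∞, ∞]
Answer: C* = [[∞, 2, 2, 2, 2], [55, ∞, 2, 2, 12], [55, 94, ∞, 62, 57], [55, 70, 54, ∞, 57], [-∞, -∞, -∞, -∞, ∞]]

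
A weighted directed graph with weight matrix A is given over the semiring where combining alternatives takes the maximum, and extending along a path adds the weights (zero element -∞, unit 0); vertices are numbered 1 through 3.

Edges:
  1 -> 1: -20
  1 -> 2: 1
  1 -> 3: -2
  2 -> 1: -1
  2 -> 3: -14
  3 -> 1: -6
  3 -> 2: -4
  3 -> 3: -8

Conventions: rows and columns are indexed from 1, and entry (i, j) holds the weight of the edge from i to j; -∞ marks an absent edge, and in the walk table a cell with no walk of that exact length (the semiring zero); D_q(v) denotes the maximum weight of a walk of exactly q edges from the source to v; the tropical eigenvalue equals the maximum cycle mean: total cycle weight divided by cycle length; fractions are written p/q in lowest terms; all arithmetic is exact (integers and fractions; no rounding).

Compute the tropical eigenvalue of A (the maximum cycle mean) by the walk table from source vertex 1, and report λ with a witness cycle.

q=0: [0, -∞, -∞]
q=1: [-20, 1, -2]
q=2: [0, -6, -10]
q=3: [-7, 1, -2]
Optimal cycle mean attained by: cycle 1->2->1, total 1 + (-1), length 2.
Answer: λ = 0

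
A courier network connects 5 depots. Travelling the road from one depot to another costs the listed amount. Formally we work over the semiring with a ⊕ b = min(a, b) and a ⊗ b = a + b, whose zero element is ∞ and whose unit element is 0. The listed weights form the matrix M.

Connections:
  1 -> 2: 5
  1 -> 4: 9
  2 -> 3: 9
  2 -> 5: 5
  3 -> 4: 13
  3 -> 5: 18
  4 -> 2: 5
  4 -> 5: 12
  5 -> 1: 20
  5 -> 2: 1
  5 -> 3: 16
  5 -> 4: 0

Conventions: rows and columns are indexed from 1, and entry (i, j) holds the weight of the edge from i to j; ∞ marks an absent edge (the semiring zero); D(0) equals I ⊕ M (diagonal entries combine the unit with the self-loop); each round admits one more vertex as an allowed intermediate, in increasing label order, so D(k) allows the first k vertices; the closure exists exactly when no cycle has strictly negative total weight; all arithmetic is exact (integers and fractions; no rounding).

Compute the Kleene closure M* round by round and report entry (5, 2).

D(0):
  [0, 5, ∞, 9, ∞]
  [∞, 0, 9, ∞, 5]
  [∞, ∞, 0, 13, 18]
  [∞, 5, ∞, 0, 12]
  [20, 1, 16, 0, 0]
D(1):
  [0, 5, ∞, 9, ∞]
  [∞, 0, 9, ∞, 5]
  [∞, ∞, 0, 13, 18]
  [∞, 5, ∞, 0, 12]
  [20, 1, 16, 0, 0]
D(2):
  [0, 5, 14, 9, 10]
  [∞, 0, 9, ∞, 5]
  [∞, ∞, 0, 13, 18]
  [∞, 5, 14, 0, 10]
  [20, 1, 10, 0, 0]
D(3):
  [0, 5, 14, 9, 10]
  [∞, 0, 9, 22, 5]
  [∞, ∞, 0, 13, 18]
  [∞, 5, 14, 0, 10]
  [20, 1, 10, 0, 0]
D(4):
  [0, 5, 14, 9, 10]
  [∞, 0, 9, 22, 5]
  [∞, 18, 0, 13, 18]
  [∞, 5, 14, 0, 10]
  [20, 1, 10, 0, 0]
D(5):
  [0, 5, 14, 9, 10]
  [25, 0, 9, 5, 5]
  [38, 18, 0, 13, 18]
  [30, 5, 14, 0, 10]
  [20, 1, 10, 0, 0]
Answer: M*[5][2] = 1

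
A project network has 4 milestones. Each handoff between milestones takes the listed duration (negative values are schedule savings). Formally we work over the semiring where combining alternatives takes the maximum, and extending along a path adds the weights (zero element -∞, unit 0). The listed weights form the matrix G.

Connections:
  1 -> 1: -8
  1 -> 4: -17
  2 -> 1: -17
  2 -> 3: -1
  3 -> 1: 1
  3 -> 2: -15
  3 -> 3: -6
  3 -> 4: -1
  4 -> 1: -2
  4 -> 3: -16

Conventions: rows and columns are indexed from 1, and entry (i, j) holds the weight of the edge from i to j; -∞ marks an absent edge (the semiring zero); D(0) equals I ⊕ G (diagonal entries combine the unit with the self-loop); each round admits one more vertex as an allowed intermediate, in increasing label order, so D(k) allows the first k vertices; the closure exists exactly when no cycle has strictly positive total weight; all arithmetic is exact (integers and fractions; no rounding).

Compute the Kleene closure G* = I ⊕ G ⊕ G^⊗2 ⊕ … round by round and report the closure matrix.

D(0):
  [0, -∞, -∞, -17]
  [-17, 0, -1, -∞]
  [1, -15, 0, -1]
  [-2, -∞, -16, 0]
D(1):
  [0, -∞, -∞, -17]
  [-17, 0, -1, -34]
  [1, -15, 0, -1]
  [-2, -∞, -16, 0]
D(2):
  [0, -∞, -∞, -17]
  [-17, 0, -1, -34]
  [1, -15, 0, -1]
  [-2, -∞, -16, 0]
D(3):
  [0, -∞, -∞, -17]
  [0, 0, -1, -2]
  [1, -15, 0, -1]
  [-2, -31, -16, 0]
D(4):
  [0, -48, -33, -17]
  [0, 0, -1, -2]
  [1, -15, 0, -1]
  [-2, -31, -16, 0]
Answer: G* = [[0, -48, -33, -17], [0, 0, -1, -2], [1, -15, 0, -1], [-2, -31, -16, 0]]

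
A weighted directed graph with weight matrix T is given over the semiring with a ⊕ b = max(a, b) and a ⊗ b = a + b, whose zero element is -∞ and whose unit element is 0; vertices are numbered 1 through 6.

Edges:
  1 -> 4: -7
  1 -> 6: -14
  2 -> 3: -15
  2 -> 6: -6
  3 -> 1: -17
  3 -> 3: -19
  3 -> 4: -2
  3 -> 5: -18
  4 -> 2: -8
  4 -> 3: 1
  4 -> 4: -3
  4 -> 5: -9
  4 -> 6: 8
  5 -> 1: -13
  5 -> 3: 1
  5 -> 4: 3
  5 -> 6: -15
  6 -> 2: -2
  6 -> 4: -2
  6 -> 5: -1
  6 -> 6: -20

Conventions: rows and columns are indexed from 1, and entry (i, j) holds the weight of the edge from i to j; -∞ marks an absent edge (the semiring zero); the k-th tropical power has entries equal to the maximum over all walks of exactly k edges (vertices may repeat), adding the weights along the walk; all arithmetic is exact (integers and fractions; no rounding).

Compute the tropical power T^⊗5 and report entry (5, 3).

T^⊗2:
  [-∞, -15, -6, -10, -15, 1]
  [-32, -8, -34, -8, -7, -26]
  [-31, -10, -1, -5, -11, 6]
  [-16, 6, -2, 6, 7, 5]
  [-16, -5, 4, 0, -6, 11]
  [-14, -10, 0, 2, -11, 6]
T^⊗3:
  [-23, -1, -9, -1, 0, -2]
  [-20, -16, -6, -4, -17, 0]
  [-18, 4, -4, 4, 5, 3]
  [-6, 3, 8, 10, 4, 14]
  [-13, 9, 1, 9, 10, 8]
  [-17, 4, 3, 4, 5, 10]
T^⊗4:
  [-13, -4, 1, 3, -3, 7]
  [-23, -2, -3, -2, -1, 4]
  [-8, 1, 6, 8, 2, 12]
  [-9, 12, 11, 12, 13, 18]
  [-3, 6, 11, 13, 7, 17]
  [-8, 8, 6, 8, 9, 12]
T^⊗5:
  [-16, 5, 4, 5, 6, 11]
  [-14, 2, 0, 2, 3, 6]
  [-11, 10, 9, 10, 11, 16]
  [0, 16, 14, 16, 17, 20]
  [-6, 15, 14, 15, 16, 21]
  [-4, 10, 10, 12, 11, 16]
Key observation: the optimum is the walk 5->4->6->5->4->3, with weight 3 + 8 + (-1) + 3 + 1 = 14.
Optimal value attained by: walk 5->4->6->5->4->3.
Answer: (T^⊗5)[5][3] = 14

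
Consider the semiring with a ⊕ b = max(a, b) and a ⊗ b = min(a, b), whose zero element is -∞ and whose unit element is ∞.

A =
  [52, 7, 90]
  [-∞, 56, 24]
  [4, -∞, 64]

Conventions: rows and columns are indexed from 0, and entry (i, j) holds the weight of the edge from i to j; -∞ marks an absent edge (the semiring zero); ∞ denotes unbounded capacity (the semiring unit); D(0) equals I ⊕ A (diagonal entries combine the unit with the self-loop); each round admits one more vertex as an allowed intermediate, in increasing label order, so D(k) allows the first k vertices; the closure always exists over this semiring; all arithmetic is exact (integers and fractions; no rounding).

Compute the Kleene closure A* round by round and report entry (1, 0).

D(0):
  [∞, 7, 90]
  [-∞, ∞, 24]
  [4, -∞, ∞]
D(1):
  [∞, 7, 90]
  [-∞, ∞, 24]
  [4, 4, ∞]
D(2):
  [∞, 7, 90]
  [-∞, ∞, 24]
  [4, 4, ∞]
D(3):
  [∞, 7, 90]
  [4, ∞, 24]
  [4, 4, ∞]
Answer: A*[1][0] = 4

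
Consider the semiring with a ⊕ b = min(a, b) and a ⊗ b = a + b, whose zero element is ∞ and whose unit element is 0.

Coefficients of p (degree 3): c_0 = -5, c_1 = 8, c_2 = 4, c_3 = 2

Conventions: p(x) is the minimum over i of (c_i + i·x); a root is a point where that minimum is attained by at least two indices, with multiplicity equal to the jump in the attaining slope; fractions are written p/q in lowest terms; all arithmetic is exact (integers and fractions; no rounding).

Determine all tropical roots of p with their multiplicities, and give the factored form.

hull edge (i=0, c=-5) to (i=3, c=2): slope 7/3, span 3
Factored form: p(x) = 2 ⊗ (x ⊕ (-7/3)) ⊗ (x ⊕ (-7/3)) ⊗ (x ⊕ (-7/3))
Answer: roots = -7/3 (mult 3)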